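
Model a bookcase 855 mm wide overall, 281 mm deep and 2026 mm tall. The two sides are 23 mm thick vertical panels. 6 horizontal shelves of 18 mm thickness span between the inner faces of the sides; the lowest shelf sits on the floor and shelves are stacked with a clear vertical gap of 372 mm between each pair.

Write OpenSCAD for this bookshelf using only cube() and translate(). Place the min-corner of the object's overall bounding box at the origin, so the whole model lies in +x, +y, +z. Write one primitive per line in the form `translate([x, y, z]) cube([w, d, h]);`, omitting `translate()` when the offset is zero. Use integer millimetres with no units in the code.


cube([23, 281, 2026]);
translate([832, 0, 0]) cube([23, 281, 2026]);
translate([23, 0, 0]) cube([809, 281, 18]);
translate([23, 0, 390]) cube([809, 281, 18]);
translate([23, 0, 780]) cube([809, 281, 18]);
translate([23, 0, 1170]) cube([809, 281, 18]);
translate([23, 0, 1560]) cube([809, 281, 18]);
translate([23, 0, 1950]) cube([809, 281, 18]);


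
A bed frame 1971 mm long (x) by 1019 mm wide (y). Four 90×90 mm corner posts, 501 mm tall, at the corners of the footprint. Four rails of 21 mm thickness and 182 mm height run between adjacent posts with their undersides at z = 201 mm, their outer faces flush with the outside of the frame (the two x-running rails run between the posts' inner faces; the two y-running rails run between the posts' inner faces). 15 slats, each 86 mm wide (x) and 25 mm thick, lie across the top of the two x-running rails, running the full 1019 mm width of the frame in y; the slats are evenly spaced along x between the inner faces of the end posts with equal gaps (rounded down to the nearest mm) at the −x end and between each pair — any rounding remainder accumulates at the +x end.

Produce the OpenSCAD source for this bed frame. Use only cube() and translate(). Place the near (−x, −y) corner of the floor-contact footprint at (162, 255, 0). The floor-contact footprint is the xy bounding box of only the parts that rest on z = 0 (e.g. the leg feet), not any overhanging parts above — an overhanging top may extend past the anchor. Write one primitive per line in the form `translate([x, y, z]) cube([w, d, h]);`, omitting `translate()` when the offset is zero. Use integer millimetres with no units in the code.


translate([162, 255, 0]) cube([90, 90, 501]);
translate([162, 1184, 0]) cube([90, 90, 501]);
translate([2043, 255, 0]) cube([90, 90, 501]);
translate([2043, 1184, 0]) cube([90, 90, 501]);
translate([252, 255, 201]) cube([1791, 21, 182]);
translate([252, 1253, 201]) cube([1791, 21, 182]);
translate([162, 345, 201]) cube([21, 839, 182]);
translate([2112, 345, 201]) cube([21, 839, 182]);
translate([283, 255, 383]) cube([86, 1019, 25]);
translate([400, 255, 383]) cube([86, 1019, 25]);
translate([517, 255, 383]) cube([86, 1019, 25]);
translate([634, 255, 383]) cube([86, 1019, 25]);
translate([751, 255, 383]) cube([86, 1019, 25]);
translate([868, 255, 383]) cube([86, 1019, 25]);
translate([985, 255, 383]) cube([86, 1019, 25]);
translate([1102, 255, 383]) cube([86, 1019, 25]);
translate([1219, 255, 383]) cube([86, 1019, 25]);
translate([1336, 255, 383]) cube([86, 1019, 25]);
translate([1453, 255, 383]) cube([86, 1019, 25]);
translate([1570, 255, 383]) cube([86, 1019, 25]);
translate([1687, 255, 383]) cube([86, 1019, 25]);
translate([1804, 255, 383]) cube([86, 1019, 25]);
translate([1921, 255, 383]) cube([86, 1019, 25]);


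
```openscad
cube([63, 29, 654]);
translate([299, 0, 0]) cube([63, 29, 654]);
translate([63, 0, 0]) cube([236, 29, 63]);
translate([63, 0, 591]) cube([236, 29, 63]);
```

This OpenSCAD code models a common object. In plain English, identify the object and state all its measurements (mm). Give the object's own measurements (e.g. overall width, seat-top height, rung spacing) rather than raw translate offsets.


A rectangular picture frame lying in the x–z plane (depth along y). The opening is 236 mm wide (x) by 528 mm tall (z), surrounded by a border 63 mm wide on all four sides. The frame is 29 mm deep and is made of two full-height vertical stiles with two horizontal rails fitted between them.


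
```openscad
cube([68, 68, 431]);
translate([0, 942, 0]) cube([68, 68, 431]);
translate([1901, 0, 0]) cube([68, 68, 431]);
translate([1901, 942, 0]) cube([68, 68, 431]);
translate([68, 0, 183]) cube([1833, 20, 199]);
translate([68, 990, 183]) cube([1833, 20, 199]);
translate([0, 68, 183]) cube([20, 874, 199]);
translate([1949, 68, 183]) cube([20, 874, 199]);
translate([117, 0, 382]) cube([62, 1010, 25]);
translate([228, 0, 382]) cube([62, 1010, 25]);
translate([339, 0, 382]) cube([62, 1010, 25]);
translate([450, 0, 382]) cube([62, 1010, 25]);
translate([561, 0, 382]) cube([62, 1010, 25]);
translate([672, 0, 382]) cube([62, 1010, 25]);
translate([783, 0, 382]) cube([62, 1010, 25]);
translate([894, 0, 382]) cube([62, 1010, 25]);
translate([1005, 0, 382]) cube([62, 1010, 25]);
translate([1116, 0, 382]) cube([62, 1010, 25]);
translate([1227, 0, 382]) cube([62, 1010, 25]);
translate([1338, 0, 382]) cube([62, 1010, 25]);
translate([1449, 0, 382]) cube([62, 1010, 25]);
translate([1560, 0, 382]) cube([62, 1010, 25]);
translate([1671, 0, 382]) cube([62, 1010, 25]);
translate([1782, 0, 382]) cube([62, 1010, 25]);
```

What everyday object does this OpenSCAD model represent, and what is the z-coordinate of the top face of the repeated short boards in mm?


A bed frame. The slat-top height is 407 mm.

Four posts, four rails, and a row of slats — a bed frame. Slats sit on the rails at z = 183 + 199 = 382; with slat thickness 25, the top is 407 mm.


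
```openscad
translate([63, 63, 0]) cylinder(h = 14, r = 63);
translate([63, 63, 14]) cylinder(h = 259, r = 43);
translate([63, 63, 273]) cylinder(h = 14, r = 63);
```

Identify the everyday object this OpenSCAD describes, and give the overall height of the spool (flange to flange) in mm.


A spool. The overall height is 287 mm.

Three coaxial cylinders, large–small–large — a spool. Two 14 mm flanges and a 259 mm core give 14 + 259 + 14 = 287 mm.


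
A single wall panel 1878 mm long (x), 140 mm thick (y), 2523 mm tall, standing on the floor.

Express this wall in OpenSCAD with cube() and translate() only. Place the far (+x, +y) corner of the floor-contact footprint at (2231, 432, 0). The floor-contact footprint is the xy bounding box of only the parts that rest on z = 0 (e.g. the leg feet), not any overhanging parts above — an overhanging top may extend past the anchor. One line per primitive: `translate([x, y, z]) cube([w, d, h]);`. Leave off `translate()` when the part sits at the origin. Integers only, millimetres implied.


translate([353, 292, 0]) cube([1878, 140, 2523]);


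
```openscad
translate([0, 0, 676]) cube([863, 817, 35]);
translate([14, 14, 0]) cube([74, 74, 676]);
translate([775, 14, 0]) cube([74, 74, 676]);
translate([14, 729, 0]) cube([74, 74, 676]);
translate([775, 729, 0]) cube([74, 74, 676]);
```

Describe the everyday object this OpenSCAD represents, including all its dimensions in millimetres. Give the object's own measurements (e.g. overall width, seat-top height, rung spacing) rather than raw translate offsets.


A rectangular dining table. The top is 863×817×35 mm with its upper surface at z = 711 mm. It stands on four 74×74 mm square legs, each inset 14 mm from the nearest pair of top edges, running from the floor to the underside of the top.


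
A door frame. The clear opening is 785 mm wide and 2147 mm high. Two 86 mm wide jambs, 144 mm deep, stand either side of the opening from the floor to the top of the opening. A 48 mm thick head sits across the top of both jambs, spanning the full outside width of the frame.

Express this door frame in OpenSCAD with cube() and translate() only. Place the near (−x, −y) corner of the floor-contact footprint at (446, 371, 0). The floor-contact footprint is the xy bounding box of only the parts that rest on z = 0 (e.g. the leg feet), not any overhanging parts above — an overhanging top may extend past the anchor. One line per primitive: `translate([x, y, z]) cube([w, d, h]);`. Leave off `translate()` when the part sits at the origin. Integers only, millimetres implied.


translate([446, 371, 0]) cube([86, 144, 2147]);
translate([1317, 371, 0]) cube([86, 144, 2147]);
translate([446, 371, 2147]) cube([957, 144, 48]);


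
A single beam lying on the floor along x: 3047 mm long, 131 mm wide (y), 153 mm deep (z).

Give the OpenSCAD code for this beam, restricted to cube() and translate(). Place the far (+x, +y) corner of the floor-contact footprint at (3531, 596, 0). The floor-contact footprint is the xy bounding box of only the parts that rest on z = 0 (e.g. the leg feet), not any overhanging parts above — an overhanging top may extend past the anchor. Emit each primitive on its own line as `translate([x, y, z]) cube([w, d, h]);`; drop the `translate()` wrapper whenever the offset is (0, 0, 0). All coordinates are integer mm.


translate([484, 465, 0]) cube([3047, 131, 153]);


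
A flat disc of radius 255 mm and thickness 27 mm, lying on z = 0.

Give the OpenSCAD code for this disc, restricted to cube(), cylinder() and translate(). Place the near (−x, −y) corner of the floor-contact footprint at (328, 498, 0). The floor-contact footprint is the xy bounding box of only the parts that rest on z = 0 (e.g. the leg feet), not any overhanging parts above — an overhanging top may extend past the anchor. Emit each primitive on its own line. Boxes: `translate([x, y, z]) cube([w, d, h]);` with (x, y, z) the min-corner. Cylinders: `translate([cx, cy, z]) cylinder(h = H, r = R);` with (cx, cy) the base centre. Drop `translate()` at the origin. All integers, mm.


translate([583, 753, 0]) cylinder(h = 27, r = 255);


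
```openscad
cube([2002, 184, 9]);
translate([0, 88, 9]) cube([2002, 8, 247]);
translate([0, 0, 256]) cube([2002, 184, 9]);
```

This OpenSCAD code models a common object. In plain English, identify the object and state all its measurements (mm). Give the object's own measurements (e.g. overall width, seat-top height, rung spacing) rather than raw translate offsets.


An I-beam lying along x, 2002 mm long. Overall section height 265 mm. Two flanges 184 mm wide (y) and 9 mm thick, one on the floor and one at the top; a web 8 mm thick runs between them, centred on the flange width.


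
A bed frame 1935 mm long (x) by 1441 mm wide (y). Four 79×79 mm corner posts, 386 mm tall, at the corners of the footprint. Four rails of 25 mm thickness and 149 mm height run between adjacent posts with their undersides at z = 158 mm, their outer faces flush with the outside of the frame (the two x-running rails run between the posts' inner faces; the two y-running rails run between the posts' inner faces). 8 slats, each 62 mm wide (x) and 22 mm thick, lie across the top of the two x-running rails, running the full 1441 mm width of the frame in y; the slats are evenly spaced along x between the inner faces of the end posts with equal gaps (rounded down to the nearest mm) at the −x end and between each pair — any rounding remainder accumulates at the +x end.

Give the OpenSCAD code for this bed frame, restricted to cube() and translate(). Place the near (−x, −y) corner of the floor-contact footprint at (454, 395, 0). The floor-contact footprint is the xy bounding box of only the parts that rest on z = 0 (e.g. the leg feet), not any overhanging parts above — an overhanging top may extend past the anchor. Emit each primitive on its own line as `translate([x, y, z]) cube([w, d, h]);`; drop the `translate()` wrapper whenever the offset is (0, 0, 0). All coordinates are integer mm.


// slat z = rail_z + rail_h = 158 + 149 = 307
// slat gap = ⌊(1777 − 8·62) / 9⌋ = 142
translate([454, 395, 0]) cube([79, 79, 386]);
translate([454, 1757, 0]) cube([79, 79, 386]);
translate([2310, 395, 0]) cube([79, 79, 386]);
translate([2310, 1757, 0]) cube([79, 79, 386]);
translate([533, 395, 158]) cube([1777, 25, 149]);
translate([533, 1811, 158]) cube([1777, 25, 149]);
translate([454, 474, 158]) cube([25, 1283, 149]);
translate([2364, 474, 158]) cube([25, 1283, 149]);
translate([675, 395, 307]) cube([62, 1441, 22]);
translate([879, 395, 307]) cube([62, 1441, 22]);
translate([1083, 395, 307]) cube([62, 1441, 22]);
translate([1287, 395, 307]) cube([62, 1441, 22]);
translate([1491, 395, 307]) cube([62, 1441, 22]);
translate([1695, 395, 307]) cube([62, 1441, 22]);
translate([1899, 395, 307]) cube([62, 1441, 22]);
translate([2103, 395, 307]) cube([62, 1441, 22]);


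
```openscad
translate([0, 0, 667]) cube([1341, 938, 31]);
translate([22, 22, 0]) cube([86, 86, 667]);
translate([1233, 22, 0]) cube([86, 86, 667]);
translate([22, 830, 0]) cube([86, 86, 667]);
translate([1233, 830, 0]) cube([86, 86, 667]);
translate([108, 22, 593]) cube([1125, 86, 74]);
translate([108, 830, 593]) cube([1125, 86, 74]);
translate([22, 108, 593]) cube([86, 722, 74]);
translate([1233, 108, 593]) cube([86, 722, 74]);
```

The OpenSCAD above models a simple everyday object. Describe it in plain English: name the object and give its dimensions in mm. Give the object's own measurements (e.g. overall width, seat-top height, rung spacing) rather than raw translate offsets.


A table: top 1341 mm (x) × 938 mm (y), 31 mm thick, upper face at z = 698 mm, on four 86×86 mm square legs, each inset 22 mm from the nearest pair of top edges from z = 0 to the bottom of the top. Four apron rails, 86 mm thick and 74 mm tall, run between adjacent legs with their top edges flush with the underside of the top and their outer faces flush with the legs' outer faces.


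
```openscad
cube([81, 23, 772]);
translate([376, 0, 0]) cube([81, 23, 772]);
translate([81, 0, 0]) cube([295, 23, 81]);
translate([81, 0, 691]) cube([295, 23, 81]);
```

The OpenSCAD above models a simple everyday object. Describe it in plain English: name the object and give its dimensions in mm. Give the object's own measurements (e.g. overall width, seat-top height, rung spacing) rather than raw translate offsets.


A rectangular picture frame lying in the x–z plane (depth along y). The opening is 295 mm wide (x) by 610 mm tall (z), surrounded by a border 81 mm wide on all four sides. The frame is 23 mm deep and is made of two full-height vertical stiles with two horizontal rails fitted between them.


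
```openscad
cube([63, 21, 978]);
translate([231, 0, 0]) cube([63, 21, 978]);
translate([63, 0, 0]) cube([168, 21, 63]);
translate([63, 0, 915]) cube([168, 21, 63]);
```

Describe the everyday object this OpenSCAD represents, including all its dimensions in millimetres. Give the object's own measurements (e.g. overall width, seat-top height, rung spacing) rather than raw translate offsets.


A rectangular picture frame lying in the x–z plane (depth along y). The opening is 168 mm wide (x) by 852 mm tall (z), surrounded by a border 63 mm wide on all four sides. The frame is 21 mm deep and is made of two full-height vertical stiles with two horizontal rails fitted between them.


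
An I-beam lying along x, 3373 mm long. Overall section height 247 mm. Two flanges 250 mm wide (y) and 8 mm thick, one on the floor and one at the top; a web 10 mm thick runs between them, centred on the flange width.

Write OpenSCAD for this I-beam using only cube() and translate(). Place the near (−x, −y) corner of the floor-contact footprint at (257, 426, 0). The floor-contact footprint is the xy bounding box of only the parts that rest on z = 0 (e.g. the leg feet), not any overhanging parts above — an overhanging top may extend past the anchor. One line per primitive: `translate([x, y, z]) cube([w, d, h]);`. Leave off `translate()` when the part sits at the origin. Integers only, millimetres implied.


translate([257, 426, 0]) cube([3373, 250, 8]);
translate([257, 546, 8]) cube([3373, 10, 231]);
translate([257, 426, 239]) cube([3373, 250, 8]);


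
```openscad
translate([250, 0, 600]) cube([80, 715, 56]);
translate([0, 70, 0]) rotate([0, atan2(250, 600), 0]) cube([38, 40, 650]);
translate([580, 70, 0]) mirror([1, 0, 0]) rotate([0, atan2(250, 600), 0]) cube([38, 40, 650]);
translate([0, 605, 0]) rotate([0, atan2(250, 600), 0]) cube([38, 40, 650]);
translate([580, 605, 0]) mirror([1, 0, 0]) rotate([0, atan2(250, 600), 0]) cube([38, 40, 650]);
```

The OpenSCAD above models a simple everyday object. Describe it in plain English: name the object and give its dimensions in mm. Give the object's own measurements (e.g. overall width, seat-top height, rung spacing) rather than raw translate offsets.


A sawhorse. A 80×715×56 mm beam (x, y, z) sits on two A-frame leg pairs. Each pair is two raked legs of 38×40 mm section (40 mm along y) splaying symmetrically in x. Each leg rises 600 mm vertically over 250 mm of horizontal reach and is 650 mm long along its own axis. Every leg's outer bottom edge rests on the floor and its outer top edge meets a bottom edge of the beam — the left legs (tilting toward +x) meet the beam's −x bottom edge, the right legs (their mirror images, tilting toward −x) meet its +x bottom edge — so the leg tops tuck under the beam, the beam's underside is 600 mm above the floor, and the feet are 580 mm apart outside-to-outside with the beam centred between them. The two leg pairs are set in 70 mm from either end of the beam.


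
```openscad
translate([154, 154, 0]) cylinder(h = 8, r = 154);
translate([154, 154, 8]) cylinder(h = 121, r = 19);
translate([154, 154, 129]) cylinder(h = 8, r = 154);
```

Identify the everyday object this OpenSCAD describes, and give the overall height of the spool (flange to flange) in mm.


A spool. The overall height is 137 mm.

Three coaxial cylinders, large–small–large — a spool. Two 8 mm flanges and a 121 mm core give 8 + 121 + 8 = 137 mm.


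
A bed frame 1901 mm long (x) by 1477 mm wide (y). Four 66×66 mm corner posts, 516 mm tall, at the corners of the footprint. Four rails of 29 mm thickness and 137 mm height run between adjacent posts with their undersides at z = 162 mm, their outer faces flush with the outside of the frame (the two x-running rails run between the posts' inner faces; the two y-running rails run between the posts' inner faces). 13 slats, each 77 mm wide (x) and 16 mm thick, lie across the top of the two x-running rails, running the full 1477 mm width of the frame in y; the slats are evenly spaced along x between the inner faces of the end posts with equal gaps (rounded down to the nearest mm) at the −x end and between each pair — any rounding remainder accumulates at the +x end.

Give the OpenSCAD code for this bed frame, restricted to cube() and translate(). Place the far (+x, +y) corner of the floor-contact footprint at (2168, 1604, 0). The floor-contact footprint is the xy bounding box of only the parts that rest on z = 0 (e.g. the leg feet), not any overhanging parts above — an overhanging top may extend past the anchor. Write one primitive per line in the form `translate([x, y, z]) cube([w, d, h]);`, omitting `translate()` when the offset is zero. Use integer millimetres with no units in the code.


translate([267, 127, 0]) cube([66, 66, 516]);
translate([267, 1538, 0]) cube([66, 66, 516]);
translate([2102, 127, 0]) cube([66, 66, 516]);
translate([2102, 1538, 0]) cube([66, 66, 516]);
translate([333, 127, 162]) cube([1769, 29, 137]);
translate([333, 1575, 162]) cube([1769, 29, 137]);
translate([267, 193, 162]) cube([29, 1345, 137]);
translate([2139, 193, 162]) cube([29, 1345, 137]);
translate([387, 127, 299]) cube([77, 1477, 16]);
translate([518, 127, 299]) cube([77, 1477, 16]);
translate([649, 127, 299]) cube([77, 1477, 16]);
translate([780, 127, 299]) cube([77, 1477, 16]);
translate([911, 127, 299]) cube([77, 1477, 16]);
translate([1042, 127, 299]) cube([77, 1477, 16]);
translate([1173, 127, 299]) cube([77, 1477, 16]);
translate([1304, 127, 299]) cube([77, 1477, 16]);
translate([1435, 127, 299]) cube([77, 1477, 16]);
translate([1566, 127, 299]) cube([77, 1477, 16]);
translate([1697, 127, 299]) cube([77, 1477, 16]);
translate([1828, 127, 299]) cube([77, 1477, 16]);
translate([1959, 127, 299]) cube([77, 1477, 16]);


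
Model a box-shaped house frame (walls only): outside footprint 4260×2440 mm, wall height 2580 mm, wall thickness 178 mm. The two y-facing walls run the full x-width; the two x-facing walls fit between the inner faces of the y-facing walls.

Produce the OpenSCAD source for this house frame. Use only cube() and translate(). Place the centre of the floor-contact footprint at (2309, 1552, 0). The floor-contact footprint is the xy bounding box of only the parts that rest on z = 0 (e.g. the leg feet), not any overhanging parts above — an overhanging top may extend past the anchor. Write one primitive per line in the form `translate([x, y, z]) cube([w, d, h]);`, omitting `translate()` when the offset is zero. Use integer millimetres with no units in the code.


translate([179, 332, 0]) cube([4260, 178, 2580]);
translate([179, 2594, 0]) cube([4260, 178, 2580]);
translate([179, 510, 0]) cube([178, 2084, 2580]);
translate([4261, 510, 0]) cube([178, 2084, 2580]);


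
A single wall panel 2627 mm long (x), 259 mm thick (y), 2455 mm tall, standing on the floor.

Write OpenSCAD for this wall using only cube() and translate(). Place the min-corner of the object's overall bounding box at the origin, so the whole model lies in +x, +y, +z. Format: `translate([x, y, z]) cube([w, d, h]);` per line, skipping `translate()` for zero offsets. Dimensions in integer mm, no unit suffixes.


cube([2627, 259, 2455]);


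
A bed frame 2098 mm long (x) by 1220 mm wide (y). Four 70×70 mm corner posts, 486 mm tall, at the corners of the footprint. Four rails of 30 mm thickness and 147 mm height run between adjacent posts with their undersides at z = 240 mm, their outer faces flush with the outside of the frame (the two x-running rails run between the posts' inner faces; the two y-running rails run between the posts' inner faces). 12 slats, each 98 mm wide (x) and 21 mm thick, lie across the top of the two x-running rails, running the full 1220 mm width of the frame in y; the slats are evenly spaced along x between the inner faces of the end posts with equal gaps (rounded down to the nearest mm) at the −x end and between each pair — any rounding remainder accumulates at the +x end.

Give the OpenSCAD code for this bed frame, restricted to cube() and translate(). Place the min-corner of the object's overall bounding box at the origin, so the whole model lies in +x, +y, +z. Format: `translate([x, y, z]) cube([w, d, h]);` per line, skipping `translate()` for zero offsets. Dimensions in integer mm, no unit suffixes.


cube([70, 70, 486]);
translate([0, 1150, 0]) cube([70, 70, 486]);
translate([2028, 0, 0]) cube([70, 70, 486]);
translate([2028, 1150, 0]) cube([70, 70, 486]);
translate([70, 0, 240]) cube([1958, 30, 147]);
translate([70, 1190, 240]) cube([1958, 30, 147]);
translate([0, 70, 240]) cube([30, 1080, 147]);
translate([2068, 70, 240]) cube([30, 1080, 147]);
translate([130, 0, 387]) cube([98, 1220, 21]);
translate([288, 0, 387]) cube([98, 1220, 21]);
translate([446, 0, 387]) cube([98, 1220, 21]);
translate([604, 0, 387]) cube([98, 1220, 21]);
translate([762, 0, 387]) cube([98, 1220, 21]);
translate([920, 0, 387]) cube([98, 1220, 21]);
translate([1078, 0, 387]) cube([98, 1220, 21]);
translate([1236, 0, 387]) cube([98, 1220, 21]);
translate([1394, 0, 387]) cube([98, 1220, 21]);
translate([1552, 0, 387]) cube([98, 1220, 21]);
translate([1710, 0, 387]) cube([98, 1220, 21]);
translate([1868, 0, 387]) cube([98, 1220, 21]);


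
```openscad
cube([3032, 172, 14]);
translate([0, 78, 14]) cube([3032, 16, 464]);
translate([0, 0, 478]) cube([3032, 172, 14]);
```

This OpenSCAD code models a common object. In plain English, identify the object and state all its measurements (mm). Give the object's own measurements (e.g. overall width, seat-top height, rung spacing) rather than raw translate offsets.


An I-beam lying along x, 3032 mm long. Overall section height 492 mm. Two flanges 172 mm wide (y) and 14 mm thick, one on the floor and one at the top; a web 16 mm thick runs between them, centred on the flange width.


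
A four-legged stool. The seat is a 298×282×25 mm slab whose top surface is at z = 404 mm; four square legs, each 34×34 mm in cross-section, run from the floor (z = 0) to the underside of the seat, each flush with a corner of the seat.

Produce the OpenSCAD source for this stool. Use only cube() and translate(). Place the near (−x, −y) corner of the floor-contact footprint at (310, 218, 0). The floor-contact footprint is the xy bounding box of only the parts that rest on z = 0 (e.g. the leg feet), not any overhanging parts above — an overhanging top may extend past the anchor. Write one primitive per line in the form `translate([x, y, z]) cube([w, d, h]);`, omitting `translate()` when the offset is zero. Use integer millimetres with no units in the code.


translate([310, 218, 379]) cube([298, 282, 25]);
translate([310, 218, 0]) cube([34, 34, 379]);
translate([574, 218, 0]) cube([34, 34, 379]);
translate([310, 466, 0]) cube([34, 34, 379]);
translate([574, 466, 0]) cube([34, 34, 379]);


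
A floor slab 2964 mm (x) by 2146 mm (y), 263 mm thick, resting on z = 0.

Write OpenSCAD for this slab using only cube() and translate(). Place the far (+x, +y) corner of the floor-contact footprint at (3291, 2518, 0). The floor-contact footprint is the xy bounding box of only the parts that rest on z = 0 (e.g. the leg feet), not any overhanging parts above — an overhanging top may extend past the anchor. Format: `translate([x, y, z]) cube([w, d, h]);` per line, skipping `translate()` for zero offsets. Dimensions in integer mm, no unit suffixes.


translate([327, 372, 0]) cube([2964, 2146, 263]);


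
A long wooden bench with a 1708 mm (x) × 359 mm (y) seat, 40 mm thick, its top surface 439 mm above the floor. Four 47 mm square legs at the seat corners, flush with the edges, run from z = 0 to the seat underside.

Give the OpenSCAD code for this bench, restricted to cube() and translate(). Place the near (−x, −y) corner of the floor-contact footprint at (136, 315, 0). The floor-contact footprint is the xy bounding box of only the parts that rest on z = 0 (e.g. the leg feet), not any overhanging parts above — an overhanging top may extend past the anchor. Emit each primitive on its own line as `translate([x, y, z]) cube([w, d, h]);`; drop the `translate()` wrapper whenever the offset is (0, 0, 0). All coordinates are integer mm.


// leg_h = 439 − 40 = 399
translate([136, 315, 399]) cube([1708, 359, 40]);
translate([136, 315, 0]) cube([47, 47, 399]);
translate([136, 627, 0]) cube([47, 47, 399]);
translate([1797, 315, 0]) cube([47, 47, 399]);
translate([1797, 627, 0]) cube([47, 47, 399]);


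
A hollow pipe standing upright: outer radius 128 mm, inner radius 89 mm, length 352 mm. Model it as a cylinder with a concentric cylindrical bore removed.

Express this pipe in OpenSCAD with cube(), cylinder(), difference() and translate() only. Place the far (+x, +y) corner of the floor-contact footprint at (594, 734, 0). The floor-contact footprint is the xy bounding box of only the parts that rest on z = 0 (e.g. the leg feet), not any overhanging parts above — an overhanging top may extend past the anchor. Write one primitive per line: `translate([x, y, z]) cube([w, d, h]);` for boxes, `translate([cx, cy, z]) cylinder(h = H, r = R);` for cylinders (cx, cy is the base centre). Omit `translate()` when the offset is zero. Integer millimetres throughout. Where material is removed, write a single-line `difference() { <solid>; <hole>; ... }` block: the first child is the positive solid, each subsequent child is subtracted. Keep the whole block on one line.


difference() { translate([466, 606, 0]) cylinder(h = 352, r = 128); translate([466, 606, 0]) cylinder(h = 352, r = 89); }


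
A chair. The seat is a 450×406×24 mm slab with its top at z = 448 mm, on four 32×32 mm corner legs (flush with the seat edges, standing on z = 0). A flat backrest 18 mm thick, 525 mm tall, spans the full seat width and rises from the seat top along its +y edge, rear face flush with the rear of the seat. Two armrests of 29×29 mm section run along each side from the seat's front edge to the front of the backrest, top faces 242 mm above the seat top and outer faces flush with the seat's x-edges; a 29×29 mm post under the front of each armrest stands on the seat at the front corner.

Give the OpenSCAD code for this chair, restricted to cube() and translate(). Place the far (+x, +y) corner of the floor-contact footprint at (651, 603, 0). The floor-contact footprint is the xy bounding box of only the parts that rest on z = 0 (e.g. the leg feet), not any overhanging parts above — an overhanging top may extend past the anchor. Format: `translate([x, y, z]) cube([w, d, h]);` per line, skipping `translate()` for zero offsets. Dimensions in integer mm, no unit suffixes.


translate([201, 197, 424]) cube([450, 406, 24]);
translate([201, 197, 0]) cube([32, 32, 424]);
translate([619, 197, 0]) cube([32, 32, 424]);
translate([201, 571, 0]) cube([32, 32, 424]);
translate([619, 571, 0]) cube([32, 32, 424]);
translate([201, 585, 448]) cube([450, 18, 525]);
translate([201, 197, 661]) cube([29, 388, 29]);
translate([622, 197, 661]) cube([29, 388, 29]);
translate([201, 197, 448]) cube([29, 29, 213]);
translate([622, 197, 448]) cube([29, 29, 213]);


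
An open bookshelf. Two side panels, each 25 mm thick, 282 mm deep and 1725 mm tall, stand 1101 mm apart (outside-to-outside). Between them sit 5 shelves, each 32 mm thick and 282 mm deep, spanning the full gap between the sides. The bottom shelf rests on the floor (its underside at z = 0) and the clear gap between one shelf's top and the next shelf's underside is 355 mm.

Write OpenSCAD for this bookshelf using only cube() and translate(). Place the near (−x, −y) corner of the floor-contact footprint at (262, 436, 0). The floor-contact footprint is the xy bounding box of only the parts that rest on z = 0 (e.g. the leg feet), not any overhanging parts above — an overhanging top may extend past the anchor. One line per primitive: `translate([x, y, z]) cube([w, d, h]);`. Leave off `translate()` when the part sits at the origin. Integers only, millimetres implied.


translate([262, 436, 0]) cube([25, 282, 1725]);
translate([1338, 436, 0]) cube([25, 282, 1725]);
translate([287, 436, 0]) cube([1051, 282, 32]);
translate([287, 436, 387]) cube([1051, 282, 32]);
translate([287, 436, 774]) cube([1051, 282, 32]);
translate([287, 436, 1161]) cube([1051, 282, 32]);
translate([287, 436, 1548]) cube([1051, 282, 32]);


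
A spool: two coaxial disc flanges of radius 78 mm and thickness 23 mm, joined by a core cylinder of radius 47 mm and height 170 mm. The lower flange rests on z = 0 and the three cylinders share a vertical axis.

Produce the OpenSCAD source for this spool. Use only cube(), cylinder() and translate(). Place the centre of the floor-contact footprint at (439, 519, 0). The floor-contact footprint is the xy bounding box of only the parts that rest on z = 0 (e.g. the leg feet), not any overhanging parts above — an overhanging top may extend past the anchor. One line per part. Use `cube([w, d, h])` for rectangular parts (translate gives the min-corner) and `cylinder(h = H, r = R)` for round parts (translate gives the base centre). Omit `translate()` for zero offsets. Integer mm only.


translate([439, 519, 0]) cylinder(h = 23, r = 78);
translate([439, 519, 23]) cylinder(h = 170, r = 47);
translate([439, 519, 193]) cylinder(h = 23, r = 78);


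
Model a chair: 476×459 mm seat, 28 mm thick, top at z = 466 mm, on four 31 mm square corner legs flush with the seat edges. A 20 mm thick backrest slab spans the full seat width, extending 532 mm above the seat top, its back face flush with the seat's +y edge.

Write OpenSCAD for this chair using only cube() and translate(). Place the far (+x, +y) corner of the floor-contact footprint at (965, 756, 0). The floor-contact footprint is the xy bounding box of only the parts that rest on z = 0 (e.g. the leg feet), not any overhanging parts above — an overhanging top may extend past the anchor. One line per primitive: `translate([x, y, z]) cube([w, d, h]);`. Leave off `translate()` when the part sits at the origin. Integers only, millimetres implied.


translate([489, 297, 438]) cube([476, 459, 28]);
translate([489, 297, 0]) cube([31, 31, 438]);
translate([934, 297, 0]) cube([31, 31, 438]);
translate([489, 725, 0]) cube([31, 31, 438]);
translate([934, 725, 0]) cube([31, 31, 438]);
translate([489, 736, 466]) cube([476, 20, 532]);


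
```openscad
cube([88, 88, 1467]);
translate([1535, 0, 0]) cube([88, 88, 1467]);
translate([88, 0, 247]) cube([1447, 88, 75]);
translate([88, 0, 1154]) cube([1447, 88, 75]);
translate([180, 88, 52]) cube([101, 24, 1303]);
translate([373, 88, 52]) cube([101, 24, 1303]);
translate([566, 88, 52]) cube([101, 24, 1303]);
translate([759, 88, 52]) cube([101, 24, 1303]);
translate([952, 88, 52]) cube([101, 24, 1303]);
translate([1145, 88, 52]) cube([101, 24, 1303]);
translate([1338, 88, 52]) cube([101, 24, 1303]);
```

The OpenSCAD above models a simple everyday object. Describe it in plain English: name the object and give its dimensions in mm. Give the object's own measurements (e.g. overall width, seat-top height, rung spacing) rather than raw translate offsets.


A fence section. Two 88×88 mm posts, 1467 mm tall, stand on the floor with a clear span of 1447 mm between their inner faces. Two horizontal rails of 88×75 mm section span the gap between the posts with their undersides at z = 247 mm and z = 1154 mm, flush with the posts' −y face. 7 pickets, each 101 mm wide, 24 mm thick and 1303 mm tall, are fixed to the +y face of the rails with their bottoms at z = 52 mm, spaced across the span with a 92 mm gap after the −x post and between neighbouring pickets, with 96 mm left before the +x post.


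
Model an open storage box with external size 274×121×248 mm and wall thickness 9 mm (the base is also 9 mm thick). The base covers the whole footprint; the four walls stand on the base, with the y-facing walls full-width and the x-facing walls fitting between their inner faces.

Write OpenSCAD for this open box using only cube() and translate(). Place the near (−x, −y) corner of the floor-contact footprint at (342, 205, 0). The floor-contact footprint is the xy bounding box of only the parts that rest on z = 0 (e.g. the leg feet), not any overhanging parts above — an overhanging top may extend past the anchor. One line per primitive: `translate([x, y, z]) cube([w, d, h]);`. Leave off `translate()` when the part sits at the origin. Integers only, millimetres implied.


translate([342, 205, 0]) cube([274, 121, 9]);
translate([342, 205, 9]) cube([274, 9, 239]);
translate([342, 317, 9]) cube([274, 9, 239]);
translate([342, 214, 9]) cube([9, 103, 239]);
translate([607, 214, 9]) cube([9, 103, 239]);


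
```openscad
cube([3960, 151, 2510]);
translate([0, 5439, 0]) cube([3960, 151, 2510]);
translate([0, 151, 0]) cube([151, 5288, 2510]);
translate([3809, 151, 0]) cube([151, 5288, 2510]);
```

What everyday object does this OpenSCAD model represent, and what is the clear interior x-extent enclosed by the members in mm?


A house (or room) frame. The interior width is 3658 mm.

Four 2510 mm walls enclosing a rectangle with no floor or roof — a room or house frame. Outside width is 3960 mm and wall thickness is 151 mm, so the interior width is 3960 − 2 × 151 = 3658 mm.


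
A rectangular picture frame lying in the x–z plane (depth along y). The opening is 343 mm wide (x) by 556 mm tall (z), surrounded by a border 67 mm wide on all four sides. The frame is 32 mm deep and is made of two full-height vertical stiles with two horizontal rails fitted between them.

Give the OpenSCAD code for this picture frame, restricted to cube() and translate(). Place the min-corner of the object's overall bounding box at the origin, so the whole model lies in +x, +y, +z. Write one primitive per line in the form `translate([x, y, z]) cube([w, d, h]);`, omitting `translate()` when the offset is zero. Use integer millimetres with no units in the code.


cube([67, 32, 690]);
translate([410, 0, 0]) cube([67, 32, 690]);
translate([67, 0, 0]) cube([343, 32, 67]);
translate([67, 0, 623]) cube([343, 32, 67]);


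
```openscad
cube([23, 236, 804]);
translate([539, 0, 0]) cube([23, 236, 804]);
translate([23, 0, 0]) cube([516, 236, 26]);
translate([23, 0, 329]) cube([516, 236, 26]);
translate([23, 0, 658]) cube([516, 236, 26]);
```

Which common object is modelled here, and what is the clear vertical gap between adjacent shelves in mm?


A bookshelf. The clear shelf gap is 303 mm.

Two tall side panels with 3 horizontal boards between them — a bookshelf. The first two shelf undersides are at z = 0 and z = 329; with shelf thickness 26, the clear gap is 329 − 0 − 26 = 303 mm.


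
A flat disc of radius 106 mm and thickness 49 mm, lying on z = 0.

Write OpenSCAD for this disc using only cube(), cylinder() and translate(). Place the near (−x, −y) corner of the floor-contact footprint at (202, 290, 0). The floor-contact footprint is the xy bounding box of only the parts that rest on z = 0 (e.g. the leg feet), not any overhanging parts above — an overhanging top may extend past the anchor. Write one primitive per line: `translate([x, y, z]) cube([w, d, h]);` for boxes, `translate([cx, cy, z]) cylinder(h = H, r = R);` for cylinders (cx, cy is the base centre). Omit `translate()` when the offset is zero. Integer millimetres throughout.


translate([308, 396, 0]) cylinder(h = 49, r = 106);


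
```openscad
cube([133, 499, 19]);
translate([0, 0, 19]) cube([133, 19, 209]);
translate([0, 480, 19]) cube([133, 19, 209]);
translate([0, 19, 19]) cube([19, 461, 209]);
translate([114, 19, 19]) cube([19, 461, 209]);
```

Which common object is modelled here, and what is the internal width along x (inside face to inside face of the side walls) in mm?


An open box. The internal width is 95 mm.

A 133×499 base slab with four walls standing on it — an open box. The base is 133 mm wide and the walls are 19 mm thick, so the internal width is 133 − 2 × 19 = 95 mm.


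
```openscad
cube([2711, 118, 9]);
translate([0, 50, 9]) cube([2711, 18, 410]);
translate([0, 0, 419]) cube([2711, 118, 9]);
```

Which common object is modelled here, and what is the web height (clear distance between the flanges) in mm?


An I-beam. The web height is 410 mm.

Two wide flanges with a thin centred web — an I-beam. Overall 428 mm minus two 9 mm flanges gives a web of 428 − 2·9 = 410 mm.


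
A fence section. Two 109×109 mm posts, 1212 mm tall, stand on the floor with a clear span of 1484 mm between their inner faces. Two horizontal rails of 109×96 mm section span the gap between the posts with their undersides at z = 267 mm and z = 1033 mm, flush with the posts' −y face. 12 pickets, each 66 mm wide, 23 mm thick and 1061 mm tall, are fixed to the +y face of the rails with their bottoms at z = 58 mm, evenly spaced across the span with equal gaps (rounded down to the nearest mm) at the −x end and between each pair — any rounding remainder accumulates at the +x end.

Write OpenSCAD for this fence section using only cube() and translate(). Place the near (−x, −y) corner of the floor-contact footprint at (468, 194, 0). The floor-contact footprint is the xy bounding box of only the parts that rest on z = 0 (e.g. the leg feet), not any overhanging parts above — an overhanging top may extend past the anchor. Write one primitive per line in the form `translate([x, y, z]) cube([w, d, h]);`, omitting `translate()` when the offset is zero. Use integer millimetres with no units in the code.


translate([468, 194, 0]) cube([109, 109, 1212]);
translate([2061, 194, 0]) cube([109, 109, 1212]);
translate([577, 194, 267]) cube([1484, 109, 96]);
translate([577, 194, 1033]) cube([1484, 109, 96]);
translate([630, 303, 58]) cube([66, 23, 1061]);
translate([749, 303, 58]) cube([66, 23, 1061]);
translate([868, 303, 58]) cube([66, 23, 1061]);
translate([987, 303, 58]) cube([66, 23, 1061]);
translate([1106, 303, 58]) cube([66, 23, 1061]);
translate([1225, 303, 58]) cube([66, 23, 1061]);
translate([1344, 303, 58]) cube([66, 23, 1061]);
translate([1463, 303, 58]) cube([66, 23, 1061]);
translate([1582, 303, 58]) cube([66, 23, 1061]);
translate([1701, 303, 58]) cube([66, 23, 1061]);
translate([1820, 303, 58]) cube([66, 23, 1061]);
translate([1939, 303, 58]) cube([66, 23, 1061]);
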